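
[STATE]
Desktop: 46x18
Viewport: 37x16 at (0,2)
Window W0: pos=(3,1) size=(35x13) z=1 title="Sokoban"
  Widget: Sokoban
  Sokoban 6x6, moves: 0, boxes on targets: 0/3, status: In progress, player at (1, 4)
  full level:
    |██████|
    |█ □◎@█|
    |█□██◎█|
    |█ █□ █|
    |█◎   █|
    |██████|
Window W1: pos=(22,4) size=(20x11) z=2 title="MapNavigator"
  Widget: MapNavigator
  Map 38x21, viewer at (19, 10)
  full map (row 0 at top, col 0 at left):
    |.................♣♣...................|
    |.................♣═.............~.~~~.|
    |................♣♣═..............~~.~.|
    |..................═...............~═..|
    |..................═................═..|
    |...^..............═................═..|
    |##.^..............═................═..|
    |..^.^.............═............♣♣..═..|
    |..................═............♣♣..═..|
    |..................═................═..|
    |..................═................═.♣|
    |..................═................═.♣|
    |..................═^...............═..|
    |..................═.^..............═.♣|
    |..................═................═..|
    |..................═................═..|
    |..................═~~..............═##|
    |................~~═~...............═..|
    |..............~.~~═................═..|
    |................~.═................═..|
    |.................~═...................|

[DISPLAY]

   ┃ Sokoban                         
   ┠─────────────────────────────────
   ┃██████            ┏━━━━━━━━━━━━━━
   ┃█ □◎@█            ┃ MapNavigator 
   ┃█□██◎█            ┠──────────────
   ┃█ █□ █            ┃........═.....
   ┃█◎   █            ┃........═.....
   ┃██████            ┃........═.....
   ┃Moves: 0  0/3     ┃........═@....
   ┃                  ┃........═.....
   ┃                  ┃........═^....
   ┗━━━━━━━━━━━━━━━━━━┃........═.^...
                      ┗━━━━━━━━━━━━━━
                                     
                                     
                                     


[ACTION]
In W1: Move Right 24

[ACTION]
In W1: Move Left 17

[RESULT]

   ┃ Sokoban                         
   ┠─────────────────────────────────
   ┃██████            ┏━━━━━━━━━━━━━━
   ┃█ □◎@█            ┃ MapNavigator 
   ┃█□██◎█            ┠──────────────
   ┃█ █□ █            ┃.......═......
   ┃█◎   █            ┃.......═......
   ┃██████            ┃.......═......
   ┃Moves: 0  0/3     ┃.......═.@....
   ┃                  ┃.......═......
   ┃                  ┃.......═^.....
   ┗━━━━━━━━━━━━━━━━━━┃.......═.^....
                      ┗━━━━━━━━━━━━━━
                                     
                                     
                                     


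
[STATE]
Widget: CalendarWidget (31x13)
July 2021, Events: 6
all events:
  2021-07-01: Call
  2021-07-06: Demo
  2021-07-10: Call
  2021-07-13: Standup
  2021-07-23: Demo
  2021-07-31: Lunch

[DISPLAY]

           July 2021           
Mo Tu We Th Fr Sa Su           
          1*  2  3  4          
 5  6*  7  8  9 10* 11         
12 13* 14 15 16 17 18          
19 20 21 22 23* 24 25          
26 27 28 29 30 31*             
                               
                               
                               
                               
                               
                               


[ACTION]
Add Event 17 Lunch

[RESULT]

           July 2021           
Mo Tu We Th Fr Sa Su           
          1*  2  3  4          
 5  6*  7  8  9 10* 11         
12 13* 14 15 16 17* 18         
19 20 21 22 23* 24 25          
26 27 28 29 30 31*             
                               
                               
                               
                               
                               
                               


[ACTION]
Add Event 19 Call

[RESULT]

           July 2021           
Mo Tu We Th Fr Sa Su           
          1*  2  3  4          
 5  6*  7  8  9 10* 11         
12 13* 14 15 16 17* 18         
19* 20 21 22 23* 24 25         
26 27 28 29 30 31*             
                               
                               
                               
                               
                               
                               


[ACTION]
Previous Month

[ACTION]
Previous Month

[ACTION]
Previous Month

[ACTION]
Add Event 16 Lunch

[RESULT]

           April 2021          
Mo Tu We Th Fr Sa Su           
          1  2  3  4           
 5  6  7  8  9 10 11           
12 13 14 15 16* 17 18          
19 20 21 22 23 24 25           
26 27 28 29 30                 
                               
                               
                               
                               
                               
                               


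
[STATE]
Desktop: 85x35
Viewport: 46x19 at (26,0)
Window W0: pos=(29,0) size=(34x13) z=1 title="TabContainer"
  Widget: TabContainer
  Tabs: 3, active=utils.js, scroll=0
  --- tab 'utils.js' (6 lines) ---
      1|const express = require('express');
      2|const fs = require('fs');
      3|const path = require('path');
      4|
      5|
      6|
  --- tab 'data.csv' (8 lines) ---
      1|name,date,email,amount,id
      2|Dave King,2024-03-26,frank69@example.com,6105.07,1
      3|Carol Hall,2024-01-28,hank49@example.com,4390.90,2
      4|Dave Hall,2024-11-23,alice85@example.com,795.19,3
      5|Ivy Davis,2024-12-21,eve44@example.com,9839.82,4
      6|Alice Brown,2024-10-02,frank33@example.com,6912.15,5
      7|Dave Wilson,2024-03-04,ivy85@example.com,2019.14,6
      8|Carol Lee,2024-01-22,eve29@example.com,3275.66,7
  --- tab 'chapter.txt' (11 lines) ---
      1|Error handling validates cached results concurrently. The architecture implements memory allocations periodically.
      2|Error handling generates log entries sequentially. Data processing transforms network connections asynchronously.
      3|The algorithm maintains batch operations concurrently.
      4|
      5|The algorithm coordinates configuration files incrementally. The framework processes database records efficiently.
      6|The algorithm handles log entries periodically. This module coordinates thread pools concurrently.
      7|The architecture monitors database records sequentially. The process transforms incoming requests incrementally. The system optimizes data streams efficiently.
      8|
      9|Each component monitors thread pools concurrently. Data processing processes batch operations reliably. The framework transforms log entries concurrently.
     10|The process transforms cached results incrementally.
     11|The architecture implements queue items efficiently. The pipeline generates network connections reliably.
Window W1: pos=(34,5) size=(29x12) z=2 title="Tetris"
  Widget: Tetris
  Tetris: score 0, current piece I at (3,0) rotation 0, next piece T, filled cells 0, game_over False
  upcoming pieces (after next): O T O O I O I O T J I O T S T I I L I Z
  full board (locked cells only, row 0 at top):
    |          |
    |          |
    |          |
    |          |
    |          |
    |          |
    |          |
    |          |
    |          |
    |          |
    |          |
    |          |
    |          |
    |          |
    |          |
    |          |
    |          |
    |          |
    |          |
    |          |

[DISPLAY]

   ┏━━━━━━━━━━━━━━━━━━━━━━━━━━━━━━━━┓         
   ┃ TabContainer                   ┃         
   ┠────────────────────────────────┨         
   ┃[utils.js]│ data.csv │ chapter.t┃         
   ┃────────────────────────────────┃         
   ┃cons┏━━━━━━━━━━━━━━━━━━━━━━━━━━━┓         
   ┃cons┃ Tetris                    ┃         
   ┃cons┠───────────────────────────┨         
   ┃    ┃          │Next:           ┃         
   ┃    ┃          │ ▒              ┃         
   ┃    ┃          │▒▒▒             ┃         
   ┃    ┃          │                ┃         
   ┗━━━━┃          │                ┃         
        ┃          │                ┃         
        ┃          │Score:          ┃         
        ┃          │0               ┃         
        ┗━━━━━━━━━━━━━━━━━━━━━━━━━━━┛         
                                              
                                              


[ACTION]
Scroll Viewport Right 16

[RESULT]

━━━━━━━━━━━━━━━━━━━━━━━┓                      
iner                   ┃                      
───────────────────────┨                      
]│ data.csv │ chapter.t┃                      
───────────────────────┃                      
━━━━━━━━━━━━━━━━━━━━━━━┓                      
ris                    ┃                      
───────────────────────┨                      
      │Next:           ┃                      
      │ ▒              ┃                      
      │▒▒▒             ┃                      
      │                ┃                      
      │                ┃                      
      │                ┃                      
      │Score:          ┃                      
      │0               ┃                      
━━━━━━━━━━━━━━━━━━━━━━━┛                      
                                              
                                              


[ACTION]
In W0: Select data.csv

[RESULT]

━━━━━━━━━━━━━━━━━━━━━━━┓                      
iner                   ┃                      
───────────────────────┨                      
 │[data.csv]│ chapter.t┃                      
───────────────────────┃                      
━━━━━━━━━━━━━━━━━━━━━━━┓                      
ris                    ┃                      
───────────────────────┨                      
      │Next:           ┃                      
      │ ▒              ┃                      
      │▒▒▒             ┃                      
      │                ┃                      
      │                ┃                      
      │                ┃                      
      │Score:          ┃                      
      │0               ┃                      
━━━━━━━━━━━━━━━━━━━━━━━┛                      
                                              
                                              


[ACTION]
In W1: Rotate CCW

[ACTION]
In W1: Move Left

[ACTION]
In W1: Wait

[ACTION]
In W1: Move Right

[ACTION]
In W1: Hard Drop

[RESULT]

━━━━━━━━━━━━━━━━━━━━━━━┓                      
iner                   ┃                      
───────────────────────┨                      
 │[data.csv]│ chapter.t┃                      
───────────────────────┃                      
━━━━━━━━━━━━━━━━━━━━━━━┓                      
ris                    ┃                      
───────────────────────┨                      
      │Next:           ┃                      
      │▓▓              ┃                      
      │▓▓              ┃                      
      │                ┃                      
      │                ┃                      
      │                ┃                      
      │Score:          ┃                      
      │0               ┃                      
━━━━━━━━━━━━━━━━━━━━━━━┛                      
                                              
                                              


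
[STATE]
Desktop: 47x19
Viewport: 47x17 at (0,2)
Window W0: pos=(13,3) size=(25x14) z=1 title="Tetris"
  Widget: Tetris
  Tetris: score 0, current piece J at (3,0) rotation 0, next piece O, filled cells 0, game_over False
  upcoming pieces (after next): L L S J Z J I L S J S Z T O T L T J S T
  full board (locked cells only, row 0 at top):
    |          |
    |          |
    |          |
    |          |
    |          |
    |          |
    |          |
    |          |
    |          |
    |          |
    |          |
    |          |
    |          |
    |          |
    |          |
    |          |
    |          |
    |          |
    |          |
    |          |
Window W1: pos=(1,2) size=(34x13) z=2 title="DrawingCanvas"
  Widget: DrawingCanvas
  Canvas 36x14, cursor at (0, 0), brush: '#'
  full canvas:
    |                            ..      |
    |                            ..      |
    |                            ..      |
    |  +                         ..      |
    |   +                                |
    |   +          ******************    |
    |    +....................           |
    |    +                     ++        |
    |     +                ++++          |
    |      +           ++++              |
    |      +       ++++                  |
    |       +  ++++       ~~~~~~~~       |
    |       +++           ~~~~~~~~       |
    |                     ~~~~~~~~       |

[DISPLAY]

 ┏━━━━━━━━━━━━━━━━━━━━━━━━━━━━━━━━┓            
 ┃ DrawingCanvas                  ┃━━┓         
 ┠────────────────────────────────┨  ┃         
 ┃+                           ..  ┃──┨         
 ┃                            ..  ┃  ┃         
 ┃                            ..  ┃  ┃         
 ┃  +                         ..  ┃  ┃         
 ┃   +                            ┃  ┃         
 ┃   +          ******************┃  ┃         
 ┃    +....................       ┃  ┃         
 ┃    +                     ++    ┃  ┃         
 ┃     +                ++++      ┃  ┃         
 ┗━━━━━━━━━━━━━━━━━━━━━━━━━━━━━━━━┛  ┃         
             ┃          │            ┃         
             ┗━━━━━━━━━━━━━━━━━━━━━━━┛         
                                               
                                               


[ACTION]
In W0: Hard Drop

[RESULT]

 ┏━━━━━━━━━━━━━━━━━━━━━━━━━━━━━━━━┓            
 ┃ DrawingCanvas                  ┃━━┓         
 ┠────────────────────────────────┨  ┃         
 ┃+                           ..  ┃──┨         
 ┃                            ..  ┃  ┃         
 ┃                            ..  ┃  ┃         
 ┃  +                         ..  ┃  ┃         
 ┃   +                            ┃  ┃         
 ┃   +          ******************┃  ┃         
 ┃    +....................       ┃  ┃         
 ┃    +                     ++    ┃  ┃         
 ┃     +                ++++      ┃  ┃         
 ┗━━━━━━━━━━━━━━━━━━━━━━━━━━━━━━━━┛  ┃         
             ┃   ███    │            ┃         
             ┗━━━━━━━━━━━━━━━━━━━━━━━┛         
                                               
                                               


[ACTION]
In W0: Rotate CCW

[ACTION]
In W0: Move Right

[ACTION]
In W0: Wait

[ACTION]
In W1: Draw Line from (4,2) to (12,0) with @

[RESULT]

 ┏━━━━━━━━━━━━━━━━━━━━━━━━━━━━━━━━┓            
 ┃ DrawingCanvas                  ┃━━┓         
 ┠────────────────────────────────┨  ┃         
 ┃+                           ..  ┃──┨         
 ┃                            ..  ┃  ┃         
 ┃                            ..  ┃  ┃         
 ┃  +                         ..  ┃  ┃         
 ┃  @+                            ┃  ┃         
 ┃  @+          ******************┃  ┃         
 ┃  @ +....................       ┃  ┃         
 ┃ @  +                     ++    ┃  ┃         
 ┃ @   +                ++++      ┃  ┃         
 ┗━━━━━━━━━━━━━━━━━━━━━━━━━━━━━━━━┛  ┃         
             ┃   ███    │            ┃         
             ┗━━━━━━━━━━━━━━━━━━━━━━━┛         
                                               
                                               


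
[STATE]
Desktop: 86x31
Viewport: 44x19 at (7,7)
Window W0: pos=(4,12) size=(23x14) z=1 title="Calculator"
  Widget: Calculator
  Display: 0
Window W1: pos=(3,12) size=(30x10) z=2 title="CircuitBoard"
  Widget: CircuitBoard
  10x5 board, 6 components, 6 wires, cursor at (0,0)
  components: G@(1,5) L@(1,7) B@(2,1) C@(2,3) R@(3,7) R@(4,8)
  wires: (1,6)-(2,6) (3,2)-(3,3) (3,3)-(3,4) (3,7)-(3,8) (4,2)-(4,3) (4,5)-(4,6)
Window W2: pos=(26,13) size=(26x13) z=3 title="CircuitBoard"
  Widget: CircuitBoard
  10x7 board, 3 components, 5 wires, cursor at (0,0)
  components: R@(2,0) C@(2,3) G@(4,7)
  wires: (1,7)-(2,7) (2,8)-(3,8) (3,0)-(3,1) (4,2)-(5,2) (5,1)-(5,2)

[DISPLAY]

                                            
                                            
                                            
                                            
                                            
━━━━━━━━━━━━━━━━━━━━━━━━━┓                  
rcuitBoard         ┏━━━━━━━━━━━━━━━━━━━━━━━━
───────────────────┃ CircuitBoard           
0 1 2 3 4 5 6 7 8 9┠────────────────────────
[.]                ┃   0 1 2 3 4 5 6 7 8 9  
                   ┃0  [.]                  
                   ┃                        
                   ┃1                       
     B       C     ┃                        
━━━━━━━━━━━━━━━━━━━┃2   R           C       
──┼───┼───┼───┤    ┃                        
0 │ . │ = │ + │    ┃3   · ─ ·               
──┴───┴───┴───┘    ┃                        
━━━━━━━━━━━━━━━━━━━┗━━━━━━━━━━━━━━━━━━━━━━━━


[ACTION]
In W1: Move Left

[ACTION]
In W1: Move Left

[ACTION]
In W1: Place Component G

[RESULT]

                                            
                                            
                                            
                                            
                                            
━━━━━━━━━━━━━━━━━━━━━━━━━┓                  
rcuitBoard         ┏━━━━━━━━━━━━━━━━━━━━━━━━
───────────────────┃ CircuitBoard           
0 1 2 3 4 5 6 7 8 9┠────────────────────────
[G]                ┃   0 1 2 3 4 5 6 7 8 9  
                   ┃0  [.]                  
                   ┃                        
                   ┃1                       
     B       C     ┃                        
━━━━━━━━━━━━━━━━━━━┃2   R           C       
──┼───┼───┼───┤    ┃                        
0 │ . │ = │ + │    ┃3   · ─ ·               
──┴───┴───┴───┘    ┃                        
━━━━━━━━━━━━━━━━━━━┗━━━━━━━━━━━━━━━━━━━━━━━━


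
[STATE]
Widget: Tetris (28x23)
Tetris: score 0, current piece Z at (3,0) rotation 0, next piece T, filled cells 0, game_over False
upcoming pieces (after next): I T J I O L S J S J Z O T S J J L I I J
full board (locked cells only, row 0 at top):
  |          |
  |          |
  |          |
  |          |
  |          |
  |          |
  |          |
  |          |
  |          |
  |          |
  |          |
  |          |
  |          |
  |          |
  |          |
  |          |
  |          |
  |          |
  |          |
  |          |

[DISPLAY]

   ▓▓     │Next:            
    ▓▓    │ ▒               
          │▒▒▒              
          │                 
          │                 
          │                 
          │Score:           
          │0                
          │                 
          │                 
          │                 
          │                 
          │                 
          │                 
          │                 
          │                 
          │                 
          │                 
          │                 
          │                 
          │                 
          │                 
          │                 


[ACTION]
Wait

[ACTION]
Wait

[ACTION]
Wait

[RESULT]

          │Next:            
          │ ▒               
          │▒▒▒              
   ▓▓     │                 
    ▓▓    │                 
          │                 
          │Score:           
          │0                
          │                 
          │                 
          │                 
          │                 
          │                 
          │                 
          │                 
          │                 
          │                 
          │                 
          │                 
          │                 
          │                 
          │                 
          │                 


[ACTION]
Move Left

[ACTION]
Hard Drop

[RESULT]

    ▒     │Next:            
   ▒▒▒    │████             
          │                 
          │                 
          │                 
          │                 
          │Score:           
          │0                
          │                 
          │                 
          │                 
          │                 
          │                 
          │                 
          │                 
          │                 
          │                 
          │                 
  ▓▓      │                 
   ▓▓     │                 
          │                 
          │                 
          │                 


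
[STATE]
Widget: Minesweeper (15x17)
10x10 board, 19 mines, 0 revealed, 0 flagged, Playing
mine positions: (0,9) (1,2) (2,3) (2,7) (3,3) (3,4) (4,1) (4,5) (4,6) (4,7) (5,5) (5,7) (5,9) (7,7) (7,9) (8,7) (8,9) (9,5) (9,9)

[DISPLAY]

■■■■■■■■■■     
■■■■■■■■■■     
■■■■■■■■■■     
■■■■■■■■■■     
■■■■■■■■■■     
■■■■■■■■■■     
■■■■■■■■■■     
■■■■■■■■■■     
■■■■■■■■■■     
■■■■■■■■■■     
               
               
               
               
               
               
               


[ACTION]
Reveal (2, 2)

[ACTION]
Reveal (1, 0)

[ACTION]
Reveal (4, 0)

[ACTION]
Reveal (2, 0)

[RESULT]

 1■■■■■■■■     
 1■■■■■■■■     
 13■■■■■■■     
11■■■■■■■■     
1■■■■■■■■■     
■■■■■■■■■■     
■■■■■■■■■■     
■■■■■■■■■■     
■■■■■■■■■■     
■■■■■■■■■■     
               
               
               
               
               
               
               


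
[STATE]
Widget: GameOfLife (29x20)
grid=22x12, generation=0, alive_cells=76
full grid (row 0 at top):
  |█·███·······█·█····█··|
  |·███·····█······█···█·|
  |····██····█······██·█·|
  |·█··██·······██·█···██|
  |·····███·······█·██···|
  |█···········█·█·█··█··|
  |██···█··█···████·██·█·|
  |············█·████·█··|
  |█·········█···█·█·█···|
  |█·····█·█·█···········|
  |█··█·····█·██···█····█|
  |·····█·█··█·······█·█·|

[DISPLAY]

Gen: 0                       
█·███·······█·█····█··       
·███·····█······█···█·       
····██····█······██·█·       
·█··██·······██·█···██       
·····███·······█·██···       
█···········█·█·█··█··       
██···█··█···████·██·█·       
············█·████·█··       
█·········█···█·█·█···       
█·····█·█·█···········       
█··█·····█·██···█····█       
·····█·█··█·······█·█·       
                             
                             
                             
                             
                             
                             
                             


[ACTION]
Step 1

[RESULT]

Gen: 1                       
····█·················       
·█···█···········██·█·       
·█···█·········███··█·       
··············███···██       
····███··········████·       
██···█·█····█······█··       
██·········██·······█·       
██·········██······█··       
·········█·█·██·█·█···       
██········█····█·█····       
······████·█··········       
··········██··········       
                             
                             
                             
                             
                             
                             
                             


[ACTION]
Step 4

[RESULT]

Gen: 5                       
··················█···       
·················██···       
····█···············██       
··█████·············██       
··█···█··············█       
·█···██·············██       
··██·······███·█····██       
··█·······██····██····       
···········█··█·█·█···       
············██···█····       
······················       
······················       
                             
                             
                             
                             
                             
                             
                             


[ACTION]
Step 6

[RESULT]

Gen: 11                      
···················█··       
··················█·█·       
··················█··█       
···················██·       
···········█····█·····       
··········█·█··█·█····       
·██······█··█·········       
···█······█····█······       
·██···················       
················█·█···       
················██····       
······················       
                             
                             
                             
                             
                             
                             
                             


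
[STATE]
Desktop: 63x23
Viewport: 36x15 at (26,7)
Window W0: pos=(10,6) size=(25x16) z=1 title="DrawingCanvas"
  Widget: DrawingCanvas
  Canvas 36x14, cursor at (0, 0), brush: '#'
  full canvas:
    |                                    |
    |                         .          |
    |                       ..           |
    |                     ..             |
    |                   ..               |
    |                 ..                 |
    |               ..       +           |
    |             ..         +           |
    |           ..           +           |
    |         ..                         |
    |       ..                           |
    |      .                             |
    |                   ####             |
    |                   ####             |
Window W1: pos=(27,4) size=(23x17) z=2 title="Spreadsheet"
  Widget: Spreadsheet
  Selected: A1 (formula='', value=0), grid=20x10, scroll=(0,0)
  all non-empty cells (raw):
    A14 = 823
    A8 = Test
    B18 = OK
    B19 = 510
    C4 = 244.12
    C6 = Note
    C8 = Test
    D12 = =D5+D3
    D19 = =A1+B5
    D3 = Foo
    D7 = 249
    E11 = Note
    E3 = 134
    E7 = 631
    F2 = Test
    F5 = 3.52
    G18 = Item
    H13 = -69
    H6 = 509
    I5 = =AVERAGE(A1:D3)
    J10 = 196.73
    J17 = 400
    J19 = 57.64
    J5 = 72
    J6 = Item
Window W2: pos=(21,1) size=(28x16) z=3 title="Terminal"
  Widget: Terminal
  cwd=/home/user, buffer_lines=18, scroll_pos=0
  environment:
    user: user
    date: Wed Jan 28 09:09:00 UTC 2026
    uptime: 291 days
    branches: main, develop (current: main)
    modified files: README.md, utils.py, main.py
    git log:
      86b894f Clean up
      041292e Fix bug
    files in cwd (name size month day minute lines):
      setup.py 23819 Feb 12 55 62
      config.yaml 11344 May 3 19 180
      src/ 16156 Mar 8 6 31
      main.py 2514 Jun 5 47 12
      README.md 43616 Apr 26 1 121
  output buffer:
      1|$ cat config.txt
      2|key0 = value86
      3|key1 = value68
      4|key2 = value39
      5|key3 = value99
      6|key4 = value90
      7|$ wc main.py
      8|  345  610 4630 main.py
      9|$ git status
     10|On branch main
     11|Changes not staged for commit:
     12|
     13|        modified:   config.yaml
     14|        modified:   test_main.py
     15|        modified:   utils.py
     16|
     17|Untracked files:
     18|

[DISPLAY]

 = value39            ┃┃            
 = value99            ┃┃            
 = value90            ┃┃            
 main.py              ┃┃            
5  610 4630 main.py   ┃┃            
t status              ┃┃            
ranch main            ┃┃            
ges not staged for com┃┃            
                      ┃┃            
━━━━━━━━━━━━━━━━━━━━━━┛┃            
 ┃  8 Test           0T┃            
 ┃  9        0       0 ┃            
 ┃ 10        0       0 ┃            
 ┗━━━━━━━━━━━━━━━━━━━━━┛            
━━━━━━━━┛                           


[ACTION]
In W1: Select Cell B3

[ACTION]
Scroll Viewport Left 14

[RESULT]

DrawingCa┃key2 = value39            
─────────┃key3 = value99            
         ┃key4 = value90            
         ┃$ wc main.py              
         ┃  345  610 4630 main.py   
         ┃$ git status              
         ┃On branch main            
         ┃Changes not staged for com
         ┃                          
         ┗━━━━━━━━━━━━━━━━━━━━━━━━━━
          ..   ┃  8 Test           0
        ..     ┃  9        0       0
      ..       ┃ 10        0       0
     .         ┗━━━━━━━━━━━━━━━━━━━━
━━━━━━━━━━━━━━━━━━━━━━┛             


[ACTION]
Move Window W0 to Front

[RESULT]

DrawingCanvas         ┃9            
──────────────────────┨9            
                      ┃0            
                      ┃             
                      ┃30 main.py   
                    ..┃             
                  ..  ┃n            
                ..    ┃taged for com
              ..      ┃             
            ..        ┃━━━━━━━━━━━━━
          ..          ┃t           0
        ..            ┃    0       0
      ..              ┃    0       0
     .                ┃━━━━━━━━━━━━━
━━━━━━━━━━━━━━━━━━━━━━┛             


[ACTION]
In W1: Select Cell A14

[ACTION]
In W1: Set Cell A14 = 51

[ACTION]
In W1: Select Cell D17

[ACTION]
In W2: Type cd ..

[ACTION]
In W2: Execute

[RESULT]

DrawingCanvas         ┃ied:   config
──────────────────────┨ied:   test_m
                      ┃ied:   utils.
                      ┃             
                      ┃es:          
                    ..┃             
                  ..  ┃             
                ..    ┃             
              ..      ┃             
            ..        ┃━━━━━━━━━━━━━
          ..          ┃t           0
        ..            ┃    0       0
      ..              ┃    0       0
     .                ┃━━━━━━━━━━━━━
━━━━━━━━━━━━━━━━━━━━━━┛             


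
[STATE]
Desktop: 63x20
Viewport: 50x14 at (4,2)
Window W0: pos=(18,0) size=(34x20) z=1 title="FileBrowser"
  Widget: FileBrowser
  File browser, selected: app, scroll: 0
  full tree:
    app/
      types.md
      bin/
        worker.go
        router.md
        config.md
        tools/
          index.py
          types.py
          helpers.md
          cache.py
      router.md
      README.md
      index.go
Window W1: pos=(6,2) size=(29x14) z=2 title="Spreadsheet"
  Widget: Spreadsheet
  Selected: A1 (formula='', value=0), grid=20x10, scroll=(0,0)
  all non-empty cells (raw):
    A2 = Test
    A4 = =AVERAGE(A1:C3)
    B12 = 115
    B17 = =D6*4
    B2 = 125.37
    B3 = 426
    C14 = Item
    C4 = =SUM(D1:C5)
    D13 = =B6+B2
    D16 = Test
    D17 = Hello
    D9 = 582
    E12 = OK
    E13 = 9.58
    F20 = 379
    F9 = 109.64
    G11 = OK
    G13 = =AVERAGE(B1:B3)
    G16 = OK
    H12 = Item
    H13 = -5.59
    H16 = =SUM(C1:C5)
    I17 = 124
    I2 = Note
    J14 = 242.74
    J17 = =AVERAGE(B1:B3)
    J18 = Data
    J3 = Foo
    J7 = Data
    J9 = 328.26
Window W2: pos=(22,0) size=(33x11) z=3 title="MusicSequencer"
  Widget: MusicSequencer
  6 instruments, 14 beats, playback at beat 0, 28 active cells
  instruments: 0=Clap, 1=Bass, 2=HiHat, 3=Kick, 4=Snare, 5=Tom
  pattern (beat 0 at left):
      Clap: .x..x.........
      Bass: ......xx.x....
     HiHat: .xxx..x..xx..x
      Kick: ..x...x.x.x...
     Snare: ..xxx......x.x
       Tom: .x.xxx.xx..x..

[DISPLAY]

  ┏━━━━━━━━━━━━━━━┠───────────────────────────────
  ┃ Spreadsheet   ┃      ▼1234567890123           
  ┠───────────────┃  Clap·█··█·········           
  ┃A1:            ┃  Bass······██·█····           
  ┃       A       ┃ HiHat·███··█··██··█           
  ┃---------------┃  Kick··█···█·█·█···           
  ┃  1      [0]   ┃ Snare··███······█·█           
  ┃  2 Test      1┃   Tom·█·███·██··█··           
  ┃  3        0   ┗━━━━━━━━━━━━━━━━━━━━━━━━━━━━━━━
  ┃  4    68.92       0#CIRC! ┃                ┃  
  ┃  5        0       0       ┃                ┃  
  ┃  6        0       0       ┃                ┃  
  ┃  7        0       0       ┃                ┃  
  ┗━━━━━━━━━━━━━━━━━━━━━━━━━━━┛                ┃  


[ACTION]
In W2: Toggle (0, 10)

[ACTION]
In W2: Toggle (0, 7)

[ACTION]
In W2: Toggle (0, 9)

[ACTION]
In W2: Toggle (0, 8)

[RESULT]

  ┏━━━━━━━━━━━━━━━┠───────────────────────────────
  ┃ Spreadsheet   ┃      ▼1234567890123           
  ┠───────────────┃  Clap·█··█··████···           
  ┃A1:            ┃  Bass······██·█····           
  ┃       A       ┃ HiHat·███··█··██··█           
  ┃---------------┃  Kick··█···█·█·█···           
  ┃  1      [0]   ┃ Snare··███······█·█           
  ┃  2 Test      1┃   Tom·█·███·██··█··           
  ┃  3        0   ┗━━━━━━━━━━━━━━━━━━━━━━━━━━━━━━━
  ┃  4    68.92       0#CIRC! ┃                ┃  
  ┃  5        0       0       ┃                ┃  
  ┃  6        0       0       ┃                ┃  
  ┃  7        0       0       ┃                ┃  
  ┗━━━━━━━━━━━━━━━━━━━━━━━━━━━┛                ┃  


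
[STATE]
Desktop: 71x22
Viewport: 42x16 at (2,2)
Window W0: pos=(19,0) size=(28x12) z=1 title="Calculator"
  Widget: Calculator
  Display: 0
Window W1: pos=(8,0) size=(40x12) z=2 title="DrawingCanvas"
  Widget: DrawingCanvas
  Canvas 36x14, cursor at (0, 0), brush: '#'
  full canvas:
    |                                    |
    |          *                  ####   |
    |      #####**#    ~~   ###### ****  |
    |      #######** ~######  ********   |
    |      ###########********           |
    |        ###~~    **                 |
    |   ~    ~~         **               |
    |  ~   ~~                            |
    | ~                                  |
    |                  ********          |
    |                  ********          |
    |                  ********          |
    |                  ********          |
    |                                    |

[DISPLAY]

      ┠───────────────────────────────────
      ┃+                                  
      ┃          *                  ####  
      ┃      #####**#    ~~   ###### **** 
      ┃      #######** ~######  ********  
      ┃      ###########********          
      ┃        ###~~    **                
      ┃   ~    ~~         **              
      ┃  ~   ~~                           
      ┗━━━━━━━━━━━━━━━━━━━━━━━━━━━━━━━━━━━
                                          
                                          
                                          
                                          
                                          
                                          


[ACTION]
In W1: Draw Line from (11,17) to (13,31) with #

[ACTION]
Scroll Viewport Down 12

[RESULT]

      ┃      #######** ~######  ********  
      ┃      ###########********          
      ┃        ###~~    **                
      ┃   ~    ~~         **              
      ┃  ~   ~~                           
      ┗━━━━━━━━━━━━━━━━━━━━━━━━━━━━━━━━━━━
                                          
                                          
                                          
                                          
                                          
                                          
                                          
                                          
                                          
                                          


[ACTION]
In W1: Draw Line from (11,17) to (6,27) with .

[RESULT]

      ┃      #######** ~######  ********  
      ┃      ###########********          
      ┃        ###~~    **                
      ┃   ~    ~~         **      .       
      ┃  ~   ~~                 ..        
      ┗━━━━━━━━━━━━━━━━━━━━━━━━━━━━━━━━━━━
                                          
                                          
                                          
                                          
                                          
                                          
                                          
                                          
                                          
                                          
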